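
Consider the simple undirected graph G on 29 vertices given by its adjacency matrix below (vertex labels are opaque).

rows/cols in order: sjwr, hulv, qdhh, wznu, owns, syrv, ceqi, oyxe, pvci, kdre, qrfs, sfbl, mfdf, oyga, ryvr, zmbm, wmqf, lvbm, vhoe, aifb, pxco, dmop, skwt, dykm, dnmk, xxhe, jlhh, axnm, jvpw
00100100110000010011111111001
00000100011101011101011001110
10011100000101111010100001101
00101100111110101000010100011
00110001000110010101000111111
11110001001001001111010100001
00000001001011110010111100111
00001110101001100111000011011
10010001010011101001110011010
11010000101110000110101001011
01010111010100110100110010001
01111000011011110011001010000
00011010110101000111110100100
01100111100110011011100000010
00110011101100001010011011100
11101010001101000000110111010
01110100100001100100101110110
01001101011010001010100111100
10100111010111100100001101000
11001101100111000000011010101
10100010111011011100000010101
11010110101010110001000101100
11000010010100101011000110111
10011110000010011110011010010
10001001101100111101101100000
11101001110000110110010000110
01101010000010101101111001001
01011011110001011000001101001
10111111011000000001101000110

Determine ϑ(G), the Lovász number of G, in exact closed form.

sqrt(29)

deg(oyga) = 14; N(oyga) = {hulv, qdhh, syrv, ceqi, oyxe, pvci, sfbl, mfdf, zmbm, wmqf, vhoe, aifb, pxco, axnm}.
Vertex pvci has 14 neighbors: sjwr, wznu, oyxe, kdre, mfdf, oyga, ryvr, wmqf, aifb, pxco, dmop, dnmk, xxhe, axnm.
deg(aifb) = 14; N(aifb) = {sjwr, hulv, owns, syrv, oyxe, pvci, sfbl, mfdf, oyga, dmop, skwt, dnmk, jlhh, jvpw}.
N(xxhe) = {sjwr, hulv, qdhh, owns, oyxe, pvci, kdre, ryvr, zmbm, lvbm, vhoe, dmop, jlhh, axnm}, |N(xxhe)| = 14.
deg(v) = 14 for all v (|V|=29); SR(29,14,6,7) — a Paley graph.
A has 3 distinct eigenvalues ≈ [14.0, 2.1926, -3.1926].
ϑ = −N·λ_min/(λ_max−λ_min) = −29·(-sqrt(29)/2 - 1/2)/(14−(-sqrt(29)/2 - 1/2)) = sqrt(29).
ϑ(G) ≈ 5.385165.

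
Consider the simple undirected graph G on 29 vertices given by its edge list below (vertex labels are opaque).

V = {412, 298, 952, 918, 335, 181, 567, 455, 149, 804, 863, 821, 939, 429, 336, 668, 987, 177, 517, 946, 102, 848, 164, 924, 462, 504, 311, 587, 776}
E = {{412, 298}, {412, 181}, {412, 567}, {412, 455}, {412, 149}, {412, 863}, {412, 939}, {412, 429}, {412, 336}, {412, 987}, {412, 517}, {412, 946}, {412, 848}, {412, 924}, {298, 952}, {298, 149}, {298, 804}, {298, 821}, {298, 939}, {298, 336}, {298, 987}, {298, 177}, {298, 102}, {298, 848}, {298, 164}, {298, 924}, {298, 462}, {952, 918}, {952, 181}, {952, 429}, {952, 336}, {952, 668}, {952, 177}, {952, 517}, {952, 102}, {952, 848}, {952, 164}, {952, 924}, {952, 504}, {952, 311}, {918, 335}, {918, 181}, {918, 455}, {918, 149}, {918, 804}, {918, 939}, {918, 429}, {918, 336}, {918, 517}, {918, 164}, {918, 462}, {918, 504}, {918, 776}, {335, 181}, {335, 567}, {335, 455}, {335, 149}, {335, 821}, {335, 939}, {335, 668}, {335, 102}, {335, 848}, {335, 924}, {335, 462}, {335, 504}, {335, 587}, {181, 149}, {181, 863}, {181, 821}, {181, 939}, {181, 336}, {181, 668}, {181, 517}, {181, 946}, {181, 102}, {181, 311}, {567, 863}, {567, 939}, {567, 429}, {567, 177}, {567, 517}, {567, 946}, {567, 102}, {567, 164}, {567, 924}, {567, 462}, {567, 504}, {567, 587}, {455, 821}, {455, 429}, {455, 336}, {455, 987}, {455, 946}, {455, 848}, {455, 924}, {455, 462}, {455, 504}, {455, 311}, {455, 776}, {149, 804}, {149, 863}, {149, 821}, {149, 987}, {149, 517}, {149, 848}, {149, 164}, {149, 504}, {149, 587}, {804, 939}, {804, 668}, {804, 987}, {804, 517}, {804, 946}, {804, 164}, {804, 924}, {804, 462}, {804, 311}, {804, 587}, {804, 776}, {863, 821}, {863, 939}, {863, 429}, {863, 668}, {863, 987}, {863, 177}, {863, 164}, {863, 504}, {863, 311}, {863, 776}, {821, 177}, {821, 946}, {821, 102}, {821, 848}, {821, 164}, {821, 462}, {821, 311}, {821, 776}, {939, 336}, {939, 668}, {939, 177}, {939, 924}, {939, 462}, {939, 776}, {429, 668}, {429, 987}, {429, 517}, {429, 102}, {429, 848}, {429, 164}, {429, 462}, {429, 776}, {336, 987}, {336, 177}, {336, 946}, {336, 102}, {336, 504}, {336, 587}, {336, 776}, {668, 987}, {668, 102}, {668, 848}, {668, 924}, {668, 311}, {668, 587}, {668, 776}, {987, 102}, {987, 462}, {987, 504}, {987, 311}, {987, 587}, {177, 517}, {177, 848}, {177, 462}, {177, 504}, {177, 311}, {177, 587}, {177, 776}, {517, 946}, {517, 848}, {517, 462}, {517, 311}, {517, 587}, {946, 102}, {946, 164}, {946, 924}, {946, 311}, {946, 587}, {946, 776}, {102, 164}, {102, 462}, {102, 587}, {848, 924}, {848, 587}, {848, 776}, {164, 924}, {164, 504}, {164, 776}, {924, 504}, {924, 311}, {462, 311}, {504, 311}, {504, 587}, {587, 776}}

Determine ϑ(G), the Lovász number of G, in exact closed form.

N(102) = {298, 952, 335, 181, 567, 821, 429, 336, 668, 987, 946, 164, 462, 587}, |N(102)| = 14.
deg(462) = 14; N(462) = {298, 918, 335, 567, 455, 804, 821, 939, 429, 987, 177, 517, 102, 311}.
N(668) = {952, 335, 181, 804, 863, 939, 429, 987, 102, 848, 924, 311, 587, 776}, |N(668)| = 14.
deg(336) = 14; N(336) = {412, 298, 952, 918, 181, 455, 939, 987, 177, 946, 102, 504, 587, 776}.
deg(v) = 14 for all v (|V|=29); SR(29,14,6,7) — a Paley graph.
spec(A) ≈ [14.0, 2.193, -3.193] (distinct, 3 d.p.).
Lovász (edge-transitive): ϑ = −29·(-sqrt(29)/2 - 1/2)/((14)−(-sqrt(29)/2 - 1/2)) = sqrt(29).
Numerically 5.3852.

sqrt(29)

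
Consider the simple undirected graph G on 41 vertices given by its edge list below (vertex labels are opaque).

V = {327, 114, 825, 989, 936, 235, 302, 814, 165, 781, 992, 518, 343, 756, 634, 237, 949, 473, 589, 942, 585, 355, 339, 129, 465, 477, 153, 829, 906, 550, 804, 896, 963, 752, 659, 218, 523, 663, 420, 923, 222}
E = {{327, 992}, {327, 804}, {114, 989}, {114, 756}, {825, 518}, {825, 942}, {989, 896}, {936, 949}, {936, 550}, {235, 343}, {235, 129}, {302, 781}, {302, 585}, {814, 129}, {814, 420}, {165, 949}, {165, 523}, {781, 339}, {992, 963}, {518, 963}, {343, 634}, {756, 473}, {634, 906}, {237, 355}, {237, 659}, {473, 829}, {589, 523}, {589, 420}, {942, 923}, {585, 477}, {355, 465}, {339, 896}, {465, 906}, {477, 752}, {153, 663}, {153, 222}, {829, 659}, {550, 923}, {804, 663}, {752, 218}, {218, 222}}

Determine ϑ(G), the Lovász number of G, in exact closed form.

41*cos(pi/41)/(cos(pi/41) + 1)

N(825) = {518, 942}, |N(825)| = 2.
Vertex 906 has 2 neighbors: 634, 465.
N(659) = {237, 829}, |N(659)| = 2.
deg(989) = 2; N(989) = {114, 896}.
Every vertex has degree 2 (N=41); this is C_{41}, the 41-cycle.
Distinct eigenvalues (to 3 d.p.): [2.0, 1.977, 1.907, 1.792, 1.636, 1.441, 1.212, 0.955, 0.676, 0.381, 0.077, -0.229, -0.53, -0.818, -1.087, -1.331, -1.543, -1.719, -1.855, -1.947, -1.994].
λ_max=2, λ_min=-2*cos(pi/41); ϑ = −41·λ_min/(λ_max−λ_min) = 41*cos(pi/41)/(cos(pi/41) + 1).
ϑ(G) ≈ 20.46988027.
20 ≤ 41*cos(pi/41)/(cos(pi/41) + 1) ≤ 21: both strict.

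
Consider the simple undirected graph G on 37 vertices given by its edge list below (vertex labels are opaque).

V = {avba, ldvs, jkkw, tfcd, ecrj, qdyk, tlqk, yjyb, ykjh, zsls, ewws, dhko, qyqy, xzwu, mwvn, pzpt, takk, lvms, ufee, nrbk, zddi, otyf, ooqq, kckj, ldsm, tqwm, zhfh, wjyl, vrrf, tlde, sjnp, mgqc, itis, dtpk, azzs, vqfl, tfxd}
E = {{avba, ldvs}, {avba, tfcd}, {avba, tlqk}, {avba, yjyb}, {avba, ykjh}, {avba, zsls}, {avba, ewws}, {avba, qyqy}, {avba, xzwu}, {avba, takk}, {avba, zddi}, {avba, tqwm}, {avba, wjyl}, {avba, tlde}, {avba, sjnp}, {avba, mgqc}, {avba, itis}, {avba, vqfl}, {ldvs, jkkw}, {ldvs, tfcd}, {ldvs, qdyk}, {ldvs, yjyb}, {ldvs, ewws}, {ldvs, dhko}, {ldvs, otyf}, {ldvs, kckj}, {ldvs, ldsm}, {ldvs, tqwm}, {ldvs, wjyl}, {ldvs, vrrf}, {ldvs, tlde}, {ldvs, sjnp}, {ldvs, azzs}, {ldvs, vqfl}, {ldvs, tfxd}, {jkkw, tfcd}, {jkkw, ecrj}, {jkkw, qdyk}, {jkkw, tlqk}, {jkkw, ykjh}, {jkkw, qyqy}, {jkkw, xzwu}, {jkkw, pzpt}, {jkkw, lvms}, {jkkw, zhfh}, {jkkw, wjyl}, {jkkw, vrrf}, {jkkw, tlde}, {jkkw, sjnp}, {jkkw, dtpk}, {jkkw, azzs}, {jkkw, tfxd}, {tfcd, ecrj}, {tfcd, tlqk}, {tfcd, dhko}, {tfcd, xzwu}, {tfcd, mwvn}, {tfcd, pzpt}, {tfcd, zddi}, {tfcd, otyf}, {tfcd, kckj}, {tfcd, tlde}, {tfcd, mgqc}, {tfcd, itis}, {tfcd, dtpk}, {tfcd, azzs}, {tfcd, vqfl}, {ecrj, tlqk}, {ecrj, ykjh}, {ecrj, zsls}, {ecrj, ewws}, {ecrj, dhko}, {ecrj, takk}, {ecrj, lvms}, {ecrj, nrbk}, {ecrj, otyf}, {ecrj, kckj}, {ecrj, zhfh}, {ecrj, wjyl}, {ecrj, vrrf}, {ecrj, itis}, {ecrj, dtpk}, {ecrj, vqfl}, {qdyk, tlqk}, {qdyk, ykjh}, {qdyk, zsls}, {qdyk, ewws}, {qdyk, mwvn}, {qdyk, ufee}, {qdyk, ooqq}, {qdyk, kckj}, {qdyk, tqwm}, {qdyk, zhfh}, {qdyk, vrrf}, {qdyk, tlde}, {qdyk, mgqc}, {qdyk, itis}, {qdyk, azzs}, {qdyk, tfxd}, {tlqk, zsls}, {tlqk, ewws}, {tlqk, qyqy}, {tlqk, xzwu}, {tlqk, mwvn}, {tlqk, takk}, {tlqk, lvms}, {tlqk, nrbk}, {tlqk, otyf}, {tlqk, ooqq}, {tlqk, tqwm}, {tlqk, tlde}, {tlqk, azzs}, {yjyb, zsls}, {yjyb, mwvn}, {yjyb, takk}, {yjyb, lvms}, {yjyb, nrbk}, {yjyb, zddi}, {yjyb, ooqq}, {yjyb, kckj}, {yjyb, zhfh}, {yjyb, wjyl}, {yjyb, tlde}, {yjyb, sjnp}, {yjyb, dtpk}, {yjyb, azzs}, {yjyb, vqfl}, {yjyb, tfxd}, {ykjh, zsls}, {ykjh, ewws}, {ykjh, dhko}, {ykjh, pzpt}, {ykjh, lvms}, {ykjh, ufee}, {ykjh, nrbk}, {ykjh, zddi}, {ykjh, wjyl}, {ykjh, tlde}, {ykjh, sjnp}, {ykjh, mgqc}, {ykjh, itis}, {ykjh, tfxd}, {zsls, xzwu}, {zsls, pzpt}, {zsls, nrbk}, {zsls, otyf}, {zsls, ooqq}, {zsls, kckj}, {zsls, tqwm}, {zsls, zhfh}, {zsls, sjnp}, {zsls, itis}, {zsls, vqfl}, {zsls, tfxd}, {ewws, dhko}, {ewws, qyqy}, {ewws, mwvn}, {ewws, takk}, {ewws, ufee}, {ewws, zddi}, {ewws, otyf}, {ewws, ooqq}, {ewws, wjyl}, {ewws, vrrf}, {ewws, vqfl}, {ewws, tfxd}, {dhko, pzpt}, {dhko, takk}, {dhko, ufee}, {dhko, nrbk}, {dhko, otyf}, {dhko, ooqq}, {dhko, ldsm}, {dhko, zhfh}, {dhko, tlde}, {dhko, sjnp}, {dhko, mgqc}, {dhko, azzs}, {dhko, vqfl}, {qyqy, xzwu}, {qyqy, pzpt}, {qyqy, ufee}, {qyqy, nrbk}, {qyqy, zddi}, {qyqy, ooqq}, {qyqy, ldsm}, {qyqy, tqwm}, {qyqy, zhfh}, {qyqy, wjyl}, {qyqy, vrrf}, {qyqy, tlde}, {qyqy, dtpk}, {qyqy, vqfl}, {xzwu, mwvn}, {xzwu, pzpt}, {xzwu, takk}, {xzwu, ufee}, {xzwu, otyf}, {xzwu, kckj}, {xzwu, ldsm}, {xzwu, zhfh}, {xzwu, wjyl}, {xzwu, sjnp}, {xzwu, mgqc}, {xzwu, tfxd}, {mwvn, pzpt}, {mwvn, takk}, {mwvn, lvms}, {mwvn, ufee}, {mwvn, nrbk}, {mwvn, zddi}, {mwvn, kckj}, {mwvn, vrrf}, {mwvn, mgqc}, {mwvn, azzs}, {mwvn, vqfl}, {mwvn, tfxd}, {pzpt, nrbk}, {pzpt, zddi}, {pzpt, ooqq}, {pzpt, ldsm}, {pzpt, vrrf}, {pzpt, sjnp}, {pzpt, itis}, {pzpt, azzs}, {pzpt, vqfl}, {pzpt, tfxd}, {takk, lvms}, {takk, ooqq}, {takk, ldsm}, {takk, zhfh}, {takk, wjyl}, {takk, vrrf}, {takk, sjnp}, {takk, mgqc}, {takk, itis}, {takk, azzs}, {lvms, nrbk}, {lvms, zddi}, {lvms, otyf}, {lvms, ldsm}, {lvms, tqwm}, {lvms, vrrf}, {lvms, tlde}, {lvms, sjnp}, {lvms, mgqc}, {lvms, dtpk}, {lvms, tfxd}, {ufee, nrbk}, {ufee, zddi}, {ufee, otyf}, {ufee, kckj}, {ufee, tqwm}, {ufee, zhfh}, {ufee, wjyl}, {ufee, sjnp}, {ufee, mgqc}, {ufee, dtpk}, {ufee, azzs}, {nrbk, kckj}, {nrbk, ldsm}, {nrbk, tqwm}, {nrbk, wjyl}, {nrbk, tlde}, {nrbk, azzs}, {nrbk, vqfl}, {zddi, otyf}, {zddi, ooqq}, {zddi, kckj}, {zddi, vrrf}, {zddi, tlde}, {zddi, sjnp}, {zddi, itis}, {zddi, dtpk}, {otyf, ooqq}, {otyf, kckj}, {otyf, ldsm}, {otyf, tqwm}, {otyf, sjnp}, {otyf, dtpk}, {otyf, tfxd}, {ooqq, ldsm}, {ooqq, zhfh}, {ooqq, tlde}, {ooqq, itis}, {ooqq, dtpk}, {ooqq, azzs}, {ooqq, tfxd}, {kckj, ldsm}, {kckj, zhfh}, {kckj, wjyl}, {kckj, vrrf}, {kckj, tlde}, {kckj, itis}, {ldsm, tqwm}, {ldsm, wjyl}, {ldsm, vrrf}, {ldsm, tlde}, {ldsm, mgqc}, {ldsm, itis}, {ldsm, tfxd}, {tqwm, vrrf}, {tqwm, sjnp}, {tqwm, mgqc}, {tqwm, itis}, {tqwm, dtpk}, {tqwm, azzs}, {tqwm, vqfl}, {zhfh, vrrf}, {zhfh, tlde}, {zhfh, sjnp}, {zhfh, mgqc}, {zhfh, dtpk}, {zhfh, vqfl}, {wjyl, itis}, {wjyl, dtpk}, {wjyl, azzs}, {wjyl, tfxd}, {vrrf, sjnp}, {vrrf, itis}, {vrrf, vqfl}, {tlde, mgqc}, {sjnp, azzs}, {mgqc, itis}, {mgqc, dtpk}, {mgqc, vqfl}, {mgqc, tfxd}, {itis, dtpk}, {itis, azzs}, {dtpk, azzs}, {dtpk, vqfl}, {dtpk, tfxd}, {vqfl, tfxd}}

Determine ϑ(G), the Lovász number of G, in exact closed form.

Vertex azzs has 18 neighbors: ldvs, jkkw, tfcd, qdyk, tlqk, yjyb, dhko, mwvn, pzpt, takk, ufee, nrbk, ooqq, tqwm, wjyl, sjnp, itis, dtpk.
Vertex ufee has 18 neighbors: qdyk, ykjh, ewws, dhko, qyqy, xzwu, mwvn, nrbk, zddi, otyf, kckj, tqwm, zhfh, wjyl, sjnp, mgqc, dtpk, azzs.
N(dtpk) = {jkkw, tfcd, ecrj, yjyb, qyqy, lvms, ufee, zddi, otyf, ooqq, tqwm, zhfh, wjyl, mgqc, itis, azzs, vqfl, tfxd}, |N(dtpk)| = 18.
N(mwvn) = {tfcd, qdyk, tlqk, yjyb, ewws, xzwu, pzpt, takk, lvms, ufee, nrbk, zddi, kckj, vrrf, mgqc, azzs, vqfl, tfxd}, |N(mwvn)| = 18.
18-regular, N=37; strongly regular (37,18,8,9).
A has 3 distinct eigenvalues ≈ [18.0, 2.541, -3.541].
Lovász (edge-transitive): ϑ = −37·(-sqrt(37)/2 - 1/2)/((18)−(-sqrt(37)/2 - 1/2)) = sqrt(37).
ϑ(G) ≈ 6.0828.

sqrt(37)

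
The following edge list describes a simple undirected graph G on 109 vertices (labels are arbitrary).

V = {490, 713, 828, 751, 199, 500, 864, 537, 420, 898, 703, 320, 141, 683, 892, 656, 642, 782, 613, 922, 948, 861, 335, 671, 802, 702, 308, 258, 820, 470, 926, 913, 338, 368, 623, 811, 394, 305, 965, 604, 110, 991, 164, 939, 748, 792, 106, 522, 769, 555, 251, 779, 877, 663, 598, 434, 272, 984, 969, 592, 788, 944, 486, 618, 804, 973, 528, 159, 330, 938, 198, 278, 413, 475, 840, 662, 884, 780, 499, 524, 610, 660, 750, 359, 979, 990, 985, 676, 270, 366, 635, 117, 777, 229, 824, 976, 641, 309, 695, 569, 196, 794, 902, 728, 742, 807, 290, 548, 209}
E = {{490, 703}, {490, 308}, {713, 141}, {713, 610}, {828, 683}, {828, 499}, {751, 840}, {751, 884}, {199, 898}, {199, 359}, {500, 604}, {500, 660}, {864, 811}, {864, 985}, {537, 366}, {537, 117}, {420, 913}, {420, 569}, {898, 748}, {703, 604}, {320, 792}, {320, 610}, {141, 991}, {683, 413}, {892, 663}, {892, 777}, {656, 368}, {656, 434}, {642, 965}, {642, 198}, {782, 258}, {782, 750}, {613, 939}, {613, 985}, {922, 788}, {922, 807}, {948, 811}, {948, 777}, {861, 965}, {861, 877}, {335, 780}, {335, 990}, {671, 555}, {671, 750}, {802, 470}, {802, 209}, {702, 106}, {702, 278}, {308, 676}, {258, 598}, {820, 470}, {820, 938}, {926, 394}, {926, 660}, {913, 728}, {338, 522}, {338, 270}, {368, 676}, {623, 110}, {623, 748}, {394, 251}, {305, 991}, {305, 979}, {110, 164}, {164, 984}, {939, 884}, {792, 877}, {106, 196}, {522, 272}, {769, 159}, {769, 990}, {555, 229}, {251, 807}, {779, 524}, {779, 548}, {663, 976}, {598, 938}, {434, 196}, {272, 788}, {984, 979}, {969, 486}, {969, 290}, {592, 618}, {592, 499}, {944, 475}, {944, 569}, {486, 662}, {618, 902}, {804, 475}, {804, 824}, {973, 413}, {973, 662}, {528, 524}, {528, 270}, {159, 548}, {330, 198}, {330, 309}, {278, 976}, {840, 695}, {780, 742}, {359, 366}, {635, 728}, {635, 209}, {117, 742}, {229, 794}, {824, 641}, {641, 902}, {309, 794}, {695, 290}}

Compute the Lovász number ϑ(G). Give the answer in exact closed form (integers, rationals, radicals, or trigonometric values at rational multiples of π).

Vertex 229 has 2 neighbors: 555, 794.
deg(598) = 2; N(598) = {258, 938}.
Vertex 976 has 2 neighbors: 663, 278.
Vertex 780 has 2 neighbors: 335, 742.
109-vertex 2-regular graph: a single 109-cycle (edge-transitive).
Distinct eigenvalues (to 6 d.p.): [2.0, 1.996678, 1.986723, 1.970169, 1.94707, 1.917503, 1.881566, 1.839379, 1.791082, 1.736834, 1.676818, 1.611231, 1.540291, 1.464235, 1.383315, 1.2978, 1.207973, 1.114134, 1.016594, 0.915677, 0.811718, 0.705062, 0.596064, 0.485087, 0.372497, 0.258671, 0.143985, 0.028821, -0.086439, -0.201412, -0.315715, -0.42897, -0.5408, -0.650834, -0.758705, -0.864056, -0.966537, -1.065807, -1.161536, -1.253407, -1.341115, -1.424367, -1.502888, -1.576416, -1.644707, -1.707535, -1.764691, -1.815985, -1.861246, -1.900324, -1.933089, -1.959433, -1.979268, -1.992528, -1.999169].
ϑ = −N·λ_min/(λ_max−λ_min) = −109·(-2*cos(pi/109))/(2−(-2*cos(pi/109))) = 109*cos(pi/109)/(cos(pi/109) + 1).
Numerically 54.4887.
54 ≤ 109*cos(pi/109)/(cos(pi/109) + 1) ≤ 55: both strict.

109*cos(pi/109)/(cos(pi/109) + 1)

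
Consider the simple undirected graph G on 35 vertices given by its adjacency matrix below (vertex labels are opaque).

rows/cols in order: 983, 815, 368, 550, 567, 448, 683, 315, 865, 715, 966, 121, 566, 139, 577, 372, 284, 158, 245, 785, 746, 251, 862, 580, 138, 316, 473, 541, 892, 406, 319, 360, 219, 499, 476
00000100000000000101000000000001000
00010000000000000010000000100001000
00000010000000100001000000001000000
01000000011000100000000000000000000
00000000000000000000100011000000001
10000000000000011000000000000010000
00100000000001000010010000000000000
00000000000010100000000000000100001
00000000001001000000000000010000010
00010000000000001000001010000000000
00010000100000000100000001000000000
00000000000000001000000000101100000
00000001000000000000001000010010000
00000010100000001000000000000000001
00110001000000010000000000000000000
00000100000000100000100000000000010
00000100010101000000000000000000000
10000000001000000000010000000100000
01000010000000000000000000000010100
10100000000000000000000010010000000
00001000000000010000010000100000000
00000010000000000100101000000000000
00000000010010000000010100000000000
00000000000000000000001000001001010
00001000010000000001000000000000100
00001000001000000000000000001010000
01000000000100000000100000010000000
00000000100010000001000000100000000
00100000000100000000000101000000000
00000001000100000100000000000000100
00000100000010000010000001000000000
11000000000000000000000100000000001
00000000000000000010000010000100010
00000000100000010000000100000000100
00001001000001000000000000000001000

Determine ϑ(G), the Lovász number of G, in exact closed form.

15

deg(862) = 4; N(862) = {715, 566, 251, 580}.
N(966) = {550, 865, 158, 316}, |N(966)| = 4.
Vertex 406 has 4 neighbors: 315, 121, 158, 219.
N(284) = {448, 715, 121, 139}, |N(284)| = 4.
G on 35 vertices is 4-regular; Kneser K(7,3) on C(7,3)=35 vertices.
spec(A) ≈ [4.0, 2.0, -1.0, -3.0] (distinct, 6 d.p.).
λ_max=4, λ_min=-3; ϑ = −35·λ_min/(λ_max−λ_min) = 15.
≈ 15.00000000 (to 8 d.p.).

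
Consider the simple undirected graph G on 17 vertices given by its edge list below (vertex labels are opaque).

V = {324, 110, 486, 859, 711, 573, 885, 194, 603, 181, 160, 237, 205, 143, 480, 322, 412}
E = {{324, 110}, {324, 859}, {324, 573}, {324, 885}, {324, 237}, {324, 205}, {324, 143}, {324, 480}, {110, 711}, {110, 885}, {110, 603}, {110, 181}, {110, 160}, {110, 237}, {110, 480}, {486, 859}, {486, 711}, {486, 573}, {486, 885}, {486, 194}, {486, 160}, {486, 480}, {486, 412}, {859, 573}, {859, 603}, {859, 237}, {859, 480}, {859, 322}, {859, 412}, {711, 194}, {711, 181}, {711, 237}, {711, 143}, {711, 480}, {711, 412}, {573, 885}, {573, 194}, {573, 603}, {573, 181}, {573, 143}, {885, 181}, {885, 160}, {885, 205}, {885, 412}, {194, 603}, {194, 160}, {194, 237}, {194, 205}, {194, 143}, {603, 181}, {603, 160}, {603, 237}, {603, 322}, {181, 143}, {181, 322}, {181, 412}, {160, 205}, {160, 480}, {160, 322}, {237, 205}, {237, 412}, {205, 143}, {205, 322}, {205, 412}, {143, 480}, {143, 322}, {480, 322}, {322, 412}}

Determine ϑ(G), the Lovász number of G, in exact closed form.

sqrt(17)

N(194) = {486, 711, 573, 603, 160, 237, 205, 143}, |N(194)| = 8.
deg(486) = 8; N(486) = {859, 711, 573, 885, 194, 160, 480, 412}.
N(205) = {324, 885, 194, 160, 237, 143, 322, 412}, |N(205)| = 8.
Vertex 603 has 8 neighbors: 110, 859, 573, 194, 181, 160, 237, 322.
deg(v) = 8 for all v (|V|=17); strongly regular (17,8,3,4).
A has 3 distinct eigenvalues ≈ [8.0, 1.561553, -2.561553].
−17·(-sqrt(17)/2 - 1/2) / ((8)−(-sqrt(17)/2 - 1/2)) = sqrt(17) = ϑ(G).
= 4.123105626… (decimal).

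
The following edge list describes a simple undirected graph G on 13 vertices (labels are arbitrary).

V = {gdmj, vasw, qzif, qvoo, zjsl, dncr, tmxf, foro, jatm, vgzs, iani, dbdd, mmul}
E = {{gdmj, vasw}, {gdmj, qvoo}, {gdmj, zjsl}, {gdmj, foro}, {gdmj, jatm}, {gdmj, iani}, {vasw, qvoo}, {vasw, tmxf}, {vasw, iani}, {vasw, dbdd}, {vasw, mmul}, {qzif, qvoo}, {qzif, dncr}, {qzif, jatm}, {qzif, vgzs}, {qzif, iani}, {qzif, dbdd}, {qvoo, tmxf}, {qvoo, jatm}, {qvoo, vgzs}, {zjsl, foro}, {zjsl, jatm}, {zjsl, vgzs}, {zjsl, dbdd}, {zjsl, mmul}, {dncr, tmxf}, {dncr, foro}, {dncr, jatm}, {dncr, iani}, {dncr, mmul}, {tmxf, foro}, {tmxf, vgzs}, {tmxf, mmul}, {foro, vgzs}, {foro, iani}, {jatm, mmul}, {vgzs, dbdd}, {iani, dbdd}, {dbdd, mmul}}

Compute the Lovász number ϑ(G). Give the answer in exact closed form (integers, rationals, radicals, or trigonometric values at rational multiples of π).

sqrt(13)

N(dncr) = {qzif, tmxf, foro, jatm, iani, mmul}, |N(dncr)| = 6.
N(tmxf) = {vasw, qvoo, dncr, foro, vgzs, mmul}, |N(tmxf)| = 6.
Vertex vgzs has 6 neighbors: qzif, qvoo, zjsl, tmxf, foro, dbdd.
deg(jatm) = 6; N(jatm) = {gdmj, qzif, qvoo, zjsl, dncr, mmul}.
6-regular, N=13; SR(13,6,2,3) — a Paley graph.
Distinct eigenvalues (to 6 d.p.): [6.0, 1.302776, -2.302776].
Lovász: ϑ = −13(-sqrt(13)/2 - 1/2)/(6+-(-sqrt(13)/2 - 1/2)) = sqrt(13).
Numerically 3.6056.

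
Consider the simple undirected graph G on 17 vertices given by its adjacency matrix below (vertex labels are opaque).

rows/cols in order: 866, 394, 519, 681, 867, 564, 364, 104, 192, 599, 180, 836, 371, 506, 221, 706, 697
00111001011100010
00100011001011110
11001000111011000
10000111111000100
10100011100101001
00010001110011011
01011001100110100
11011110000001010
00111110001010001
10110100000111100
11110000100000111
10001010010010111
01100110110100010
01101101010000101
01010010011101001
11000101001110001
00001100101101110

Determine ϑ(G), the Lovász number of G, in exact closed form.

sqrt(17)

N(836) = {866, 867, 364, 599, 371, 221, 706, 697}, |N(836)| = 8.
Vertex 221 has 8 neighbors: 394, 681, 364, 599, 180, 836, 506, 697.
N(104) = {866, 394, 681, 867, 564, 364, 506, 706}, |N(104)| = 8.
deg(599) = 8; N(599) = {866, 519, 681, 564, 836, 371, 506, 221}.
Every vertex has degree 8 (N=17); SR(17,8,3,4) — a Paley graph.
spec(A) ≈ [8.0, 1.56155, -2.56155] (distinct, 5 d.p.).
ϑ = −N·λ_min/(λ_max−λ_min) = −17·(-sqrt(17)/2 - 1/2)/(8−(-sqrt(17)/2 - 1/2)) = sqrt(17).
Numerically 4.1231.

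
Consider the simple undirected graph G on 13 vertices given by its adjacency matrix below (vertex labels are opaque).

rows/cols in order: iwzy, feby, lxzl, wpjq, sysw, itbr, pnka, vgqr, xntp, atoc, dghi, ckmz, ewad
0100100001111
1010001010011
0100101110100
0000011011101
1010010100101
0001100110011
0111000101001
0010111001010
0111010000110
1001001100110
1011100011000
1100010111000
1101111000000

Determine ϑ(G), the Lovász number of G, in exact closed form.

sqrt(13)

deg(dghi) = 6; N(dghi) = {iwzy, lxzl, wpjq, sysw, xntp, atoc}.
N(ewad) = {iwzy, feby, wpjq, sysw, itbr, pnka}, |N(ewad)| = 6.
N(feby) = {iwzy, lxzl, pnka, xntp, ckmz, ewad}, |N(feby)| = 6.
Vertex vgqr has 6 neighbors: lxzl, sysw, itbr, pnka, atoc, ckmz.
G on 13 vertices is 6-regular; strongly regular (13,6,2,3).
The 3 distinct eigenvalues: [6.0, 1.303, -2.303].
Lovász (edge-transitive): ϑ = −13·(-sqrt(13)/2 - 1/2)/((6)−(-sqrt(13)/2 - 1/2)) = sqrt(13).
= 3.6055513… (decimal).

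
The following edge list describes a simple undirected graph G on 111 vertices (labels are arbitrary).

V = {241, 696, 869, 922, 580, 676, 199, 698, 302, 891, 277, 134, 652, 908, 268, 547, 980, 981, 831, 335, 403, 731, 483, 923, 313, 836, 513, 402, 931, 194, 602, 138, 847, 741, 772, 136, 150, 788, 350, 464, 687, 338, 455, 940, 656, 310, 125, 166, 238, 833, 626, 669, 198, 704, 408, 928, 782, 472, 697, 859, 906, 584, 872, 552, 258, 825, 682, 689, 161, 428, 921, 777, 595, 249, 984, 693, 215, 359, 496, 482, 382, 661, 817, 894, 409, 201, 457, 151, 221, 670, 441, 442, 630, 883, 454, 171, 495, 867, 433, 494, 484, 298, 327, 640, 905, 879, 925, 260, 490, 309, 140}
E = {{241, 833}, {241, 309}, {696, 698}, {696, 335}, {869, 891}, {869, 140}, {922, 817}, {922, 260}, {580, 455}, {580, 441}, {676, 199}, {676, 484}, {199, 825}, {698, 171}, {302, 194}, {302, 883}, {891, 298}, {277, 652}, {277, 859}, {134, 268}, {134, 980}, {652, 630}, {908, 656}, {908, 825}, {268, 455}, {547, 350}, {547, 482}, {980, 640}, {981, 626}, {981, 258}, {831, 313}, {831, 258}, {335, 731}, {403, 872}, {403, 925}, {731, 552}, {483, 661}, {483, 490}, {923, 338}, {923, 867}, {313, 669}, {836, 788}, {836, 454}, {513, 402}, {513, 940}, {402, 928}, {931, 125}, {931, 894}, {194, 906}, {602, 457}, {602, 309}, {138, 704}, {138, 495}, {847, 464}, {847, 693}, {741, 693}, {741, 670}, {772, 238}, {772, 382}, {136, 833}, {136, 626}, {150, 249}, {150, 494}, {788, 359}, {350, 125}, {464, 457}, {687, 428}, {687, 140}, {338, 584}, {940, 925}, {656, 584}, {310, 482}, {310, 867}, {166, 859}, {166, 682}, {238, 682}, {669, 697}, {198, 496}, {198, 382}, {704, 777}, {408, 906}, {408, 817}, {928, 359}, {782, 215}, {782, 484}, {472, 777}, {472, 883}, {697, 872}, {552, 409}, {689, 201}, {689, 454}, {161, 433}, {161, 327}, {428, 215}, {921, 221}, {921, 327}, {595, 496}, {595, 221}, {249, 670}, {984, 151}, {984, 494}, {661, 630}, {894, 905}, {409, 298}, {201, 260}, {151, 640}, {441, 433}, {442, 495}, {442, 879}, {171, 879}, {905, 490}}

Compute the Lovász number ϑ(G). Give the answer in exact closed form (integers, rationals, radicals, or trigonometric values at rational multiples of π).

N(338) = {923, 584}, |N(338)| = 2.
Vertex 984 has 2 neighbors: 151, 494.
Vertex 652 has 2 neighbors: 277, 630.
Vertex 198 has 2 neighbors: 496, 382.
111-vertex 2-regular graph: this is C_{111}, the 111-cycle.
A has 56 distinct eigenvalues ≈ [2.0, 1.9968, 1.9872, 1.97123, 1.94895, 1.92043, 1.88575, 1.84504, 1.79841, 1.74603, 1.68805, 1.62466, 1.55607, 1.4825, 1.40417, 1.32135, 1.23429, 1.14329, 1.04861, 0.95058, 0.84951, 0.74571, 0.63953, 0.53129, 0.42136, 0.31007, 0.19779, 0.08488, -0.0283, -0.1414, -0.25404, -0.36586, -0.47652, -0.58565, -0.6929, -0.79793, -0.90041, -1.0, -1.09639, -1.18927, -1.27833, -1.36331, -1.44391, -1.51989, -1.591, -1.65702, -1.71773, -1.77293, -1.82246, -1.86614, -1.90385, -1.93547, -1.96088, -1.98001, -1.99279, -1.9992].
With N=111: ϑ(G) = 111·(-(-1)*2*cos(pi/111))/(2−(-2*cos(pi/111))) = 111*cos(pi/111)/(cos(pi/111) + 1).
≈ 55.488884097 (to 9 d.p.).
α=55, χ(Ḡ)=56; ϑ=111*cos(pi/111)/(cos(pi/111) + 1) lies between (both strict).

111*cos(pi/111)/(cos(pi/111) + 1)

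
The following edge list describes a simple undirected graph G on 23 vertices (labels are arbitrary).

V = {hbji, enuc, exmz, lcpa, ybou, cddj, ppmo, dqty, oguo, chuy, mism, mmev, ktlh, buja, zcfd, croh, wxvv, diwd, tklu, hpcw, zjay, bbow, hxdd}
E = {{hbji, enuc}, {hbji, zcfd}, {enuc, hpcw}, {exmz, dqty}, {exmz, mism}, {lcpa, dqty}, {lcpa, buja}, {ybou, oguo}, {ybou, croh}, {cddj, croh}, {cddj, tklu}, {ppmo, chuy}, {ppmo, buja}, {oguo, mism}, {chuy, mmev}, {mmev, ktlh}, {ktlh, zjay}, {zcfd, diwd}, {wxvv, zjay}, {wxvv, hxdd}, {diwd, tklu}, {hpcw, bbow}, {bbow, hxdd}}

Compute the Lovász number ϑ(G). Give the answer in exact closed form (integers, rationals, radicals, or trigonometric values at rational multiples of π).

23*cos(pi/23)/(cos(pi/23) + 1)

deg(hxdd) = 2; N(hxdd) = {wxvv, bbow}.
deg(diwd) = 2; N(diwd) = {zcfd, tklu}.
Vertex croh has 2 neighbors: ybou, cddj.
N(wxvv) = {zjay, hxdd}, |N(wxvv)| = 2.
deg(v) = 2 for all v (|V|=23); this is C_{23}, the 23-cycle.
The 12 distinct eigenvalues: [2.0, 1.925835, 1.708839, 1.365106, 0.92013, 0.406912, -0.136485, -0.669759, -1.153361, -1.551423, -1.834423, -1.981372].
With N=23: ϑ(G) = 23·(-(-1)*2*cos(pi/23))/(2−(-2*cos(pi/23))) = 23*cos(pi/23)/(cos(pi/23) + 1).
ϑ(G) ≈ 11.4461936.
α=11, χ(Ḡ)=12; ϑ=23*cos(pi/23)/(cos(pi/23) + 1) lies between (both strict).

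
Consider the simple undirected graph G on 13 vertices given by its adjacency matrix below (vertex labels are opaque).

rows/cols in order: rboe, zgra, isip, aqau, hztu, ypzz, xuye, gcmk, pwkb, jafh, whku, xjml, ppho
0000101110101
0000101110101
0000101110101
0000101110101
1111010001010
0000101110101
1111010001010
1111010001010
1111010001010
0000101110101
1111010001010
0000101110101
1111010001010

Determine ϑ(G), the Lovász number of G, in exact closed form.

7

Vertex ypzz has 6 neighbors: hztu, xuye, gcmk, pwkb, whku, ppho.
N(hztu) = {rboe, zgra, isip, aqau, ypzz, jafh, xjml}, |N(hztu)| = 7.
Vertex xjml has 6 neighbors: hztu, xuye, gcmk, pwkb, whku, ppho.
N(jafh) = {hztu, xuye, gcmk, pwkb, whku, ppho}, |N(jafh)| = 6.
Complete multipartite on [7, 6]: sandwich collapses at ϑ=7.
Numerically 7.0000.
Check 7 ≤ 7 ≤ 7: collapsed.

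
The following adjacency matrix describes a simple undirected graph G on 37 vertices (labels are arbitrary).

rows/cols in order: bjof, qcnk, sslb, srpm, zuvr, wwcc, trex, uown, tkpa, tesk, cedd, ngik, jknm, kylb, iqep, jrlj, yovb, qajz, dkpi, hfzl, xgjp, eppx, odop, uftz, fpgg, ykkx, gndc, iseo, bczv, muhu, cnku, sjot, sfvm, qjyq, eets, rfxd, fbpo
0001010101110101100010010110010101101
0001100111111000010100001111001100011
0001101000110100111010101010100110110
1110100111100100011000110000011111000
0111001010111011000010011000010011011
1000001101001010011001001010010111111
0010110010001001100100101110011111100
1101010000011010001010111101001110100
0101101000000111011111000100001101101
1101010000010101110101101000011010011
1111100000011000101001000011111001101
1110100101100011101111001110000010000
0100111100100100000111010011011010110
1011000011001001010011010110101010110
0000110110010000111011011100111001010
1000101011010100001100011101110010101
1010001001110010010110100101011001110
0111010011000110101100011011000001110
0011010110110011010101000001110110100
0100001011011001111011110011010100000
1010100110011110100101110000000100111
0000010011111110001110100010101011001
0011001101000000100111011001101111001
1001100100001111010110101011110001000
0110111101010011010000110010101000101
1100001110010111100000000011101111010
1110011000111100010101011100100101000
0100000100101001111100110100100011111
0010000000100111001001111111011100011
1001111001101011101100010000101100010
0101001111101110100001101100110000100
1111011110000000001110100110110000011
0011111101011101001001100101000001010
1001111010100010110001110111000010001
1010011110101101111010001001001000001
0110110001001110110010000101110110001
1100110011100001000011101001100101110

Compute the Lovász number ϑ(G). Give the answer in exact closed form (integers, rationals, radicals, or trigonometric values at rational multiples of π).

Vertex trex has 18 neighbors: sslb, zuvr, wwcc, tkpa, jknm, jrlj, yovb, hfzl, odop, fpgg, ykkx, gndc, muhu, cnku, sjot, sfvm, qjyq, eets.
deg(sslb) = 18; N(sslb) = {srpm, zuvr, trex, cedd, ngik, kylb, yovb, qajz, dkpi, xgjp, odop, fpgg, gndc, bczv, sjot, sfvm, eets, rfxd}.
deg(jknm) = 18; N(jknm) = {qcnk, zuvr, wwcc, trex, uown, cedd, kylb, hfzl, xgjp, eppx, uftz, gndc, iseo, muhu, cnku, sfvm, eets, rfxd}.
Vertex uown has 18 neighbors: bjof, qcnk, srpm, wwcc, ngik, jknm, iqep, dkpi, xgjp, odop, uftz, fpgg, ykkx, iseo, cnku, sjot, sfvm, eets.
deg(v) = 18 for all v (|V|=37); SR(37,18,8,9) — a Paley graph.
A has 3 distinct eigenvalues ≈ [18.0, 2.54138, -3.54138].
With N=37: ϑ(G) = 37·(-(-sqrt(37)/2 - 1/2))/(18−(-sqrt(37)/2 - 1/2)) = sqrt(37).
Numerically 6.082762530.

sqrt(37)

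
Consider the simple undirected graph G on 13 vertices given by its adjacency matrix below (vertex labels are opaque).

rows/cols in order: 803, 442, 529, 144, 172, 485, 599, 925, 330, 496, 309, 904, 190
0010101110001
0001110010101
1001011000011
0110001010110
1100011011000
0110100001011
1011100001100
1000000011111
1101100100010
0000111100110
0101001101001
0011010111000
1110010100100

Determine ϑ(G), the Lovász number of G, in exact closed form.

sqrt(13)

N(485) = {442, 529, 172, 496, 904, 190}, |N(485)| = 6.
deg(599) = 6; N(599) = {803, 529, 144, 172, 496, 309}.
Vertex 190 has 6 neighbors: 803, 442, 529, 485, 925, 309.
deg(925) = 6; N(925) = {803, 330, 496, 309, 904, 190}.
deg(v) = 6 for all v (|V|=13); Paley(13): SR with (k,λ,μ)=(6,2,3).
A has 3 distinct eigenvalues ≈ [6.0, 1.30278, -2.30278].
Lovász: ϑ = −13(-sqrt(13)/2 - 1/2)/(6+-(-sqrt(13)/2 - 1/2)) = sqrt(13).
= 3.6056… (decimal).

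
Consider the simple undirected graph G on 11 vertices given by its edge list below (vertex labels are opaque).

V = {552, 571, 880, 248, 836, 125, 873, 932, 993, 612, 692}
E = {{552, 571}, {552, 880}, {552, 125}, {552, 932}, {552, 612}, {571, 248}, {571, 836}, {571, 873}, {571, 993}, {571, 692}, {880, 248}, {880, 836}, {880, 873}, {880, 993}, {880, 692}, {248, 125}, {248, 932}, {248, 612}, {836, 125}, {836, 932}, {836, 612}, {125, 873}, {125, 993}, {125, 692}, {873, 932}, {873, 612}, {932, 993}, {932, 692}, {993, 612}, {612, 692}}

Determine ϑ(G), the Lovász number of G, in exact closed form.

6

N(692) = {571, 880, 125, 932, 612}, |N(692)| = 5.
deg(873) = 5; N(873) = {571, 880, 125, 932, 612}.
Vertex 612 has 6 neighbors: 552, 248, 836, 873, 993, 692.
deg(248) = 5; N(248) = {571, 880, 125, 932, 612}.
Complete multipartite on [6, 5]: sandwich collapses at ϑ=6.
= 6.0000000… (decimal).
Lovász sandwich 6 ≤ 6 ≤ 6: collapsed.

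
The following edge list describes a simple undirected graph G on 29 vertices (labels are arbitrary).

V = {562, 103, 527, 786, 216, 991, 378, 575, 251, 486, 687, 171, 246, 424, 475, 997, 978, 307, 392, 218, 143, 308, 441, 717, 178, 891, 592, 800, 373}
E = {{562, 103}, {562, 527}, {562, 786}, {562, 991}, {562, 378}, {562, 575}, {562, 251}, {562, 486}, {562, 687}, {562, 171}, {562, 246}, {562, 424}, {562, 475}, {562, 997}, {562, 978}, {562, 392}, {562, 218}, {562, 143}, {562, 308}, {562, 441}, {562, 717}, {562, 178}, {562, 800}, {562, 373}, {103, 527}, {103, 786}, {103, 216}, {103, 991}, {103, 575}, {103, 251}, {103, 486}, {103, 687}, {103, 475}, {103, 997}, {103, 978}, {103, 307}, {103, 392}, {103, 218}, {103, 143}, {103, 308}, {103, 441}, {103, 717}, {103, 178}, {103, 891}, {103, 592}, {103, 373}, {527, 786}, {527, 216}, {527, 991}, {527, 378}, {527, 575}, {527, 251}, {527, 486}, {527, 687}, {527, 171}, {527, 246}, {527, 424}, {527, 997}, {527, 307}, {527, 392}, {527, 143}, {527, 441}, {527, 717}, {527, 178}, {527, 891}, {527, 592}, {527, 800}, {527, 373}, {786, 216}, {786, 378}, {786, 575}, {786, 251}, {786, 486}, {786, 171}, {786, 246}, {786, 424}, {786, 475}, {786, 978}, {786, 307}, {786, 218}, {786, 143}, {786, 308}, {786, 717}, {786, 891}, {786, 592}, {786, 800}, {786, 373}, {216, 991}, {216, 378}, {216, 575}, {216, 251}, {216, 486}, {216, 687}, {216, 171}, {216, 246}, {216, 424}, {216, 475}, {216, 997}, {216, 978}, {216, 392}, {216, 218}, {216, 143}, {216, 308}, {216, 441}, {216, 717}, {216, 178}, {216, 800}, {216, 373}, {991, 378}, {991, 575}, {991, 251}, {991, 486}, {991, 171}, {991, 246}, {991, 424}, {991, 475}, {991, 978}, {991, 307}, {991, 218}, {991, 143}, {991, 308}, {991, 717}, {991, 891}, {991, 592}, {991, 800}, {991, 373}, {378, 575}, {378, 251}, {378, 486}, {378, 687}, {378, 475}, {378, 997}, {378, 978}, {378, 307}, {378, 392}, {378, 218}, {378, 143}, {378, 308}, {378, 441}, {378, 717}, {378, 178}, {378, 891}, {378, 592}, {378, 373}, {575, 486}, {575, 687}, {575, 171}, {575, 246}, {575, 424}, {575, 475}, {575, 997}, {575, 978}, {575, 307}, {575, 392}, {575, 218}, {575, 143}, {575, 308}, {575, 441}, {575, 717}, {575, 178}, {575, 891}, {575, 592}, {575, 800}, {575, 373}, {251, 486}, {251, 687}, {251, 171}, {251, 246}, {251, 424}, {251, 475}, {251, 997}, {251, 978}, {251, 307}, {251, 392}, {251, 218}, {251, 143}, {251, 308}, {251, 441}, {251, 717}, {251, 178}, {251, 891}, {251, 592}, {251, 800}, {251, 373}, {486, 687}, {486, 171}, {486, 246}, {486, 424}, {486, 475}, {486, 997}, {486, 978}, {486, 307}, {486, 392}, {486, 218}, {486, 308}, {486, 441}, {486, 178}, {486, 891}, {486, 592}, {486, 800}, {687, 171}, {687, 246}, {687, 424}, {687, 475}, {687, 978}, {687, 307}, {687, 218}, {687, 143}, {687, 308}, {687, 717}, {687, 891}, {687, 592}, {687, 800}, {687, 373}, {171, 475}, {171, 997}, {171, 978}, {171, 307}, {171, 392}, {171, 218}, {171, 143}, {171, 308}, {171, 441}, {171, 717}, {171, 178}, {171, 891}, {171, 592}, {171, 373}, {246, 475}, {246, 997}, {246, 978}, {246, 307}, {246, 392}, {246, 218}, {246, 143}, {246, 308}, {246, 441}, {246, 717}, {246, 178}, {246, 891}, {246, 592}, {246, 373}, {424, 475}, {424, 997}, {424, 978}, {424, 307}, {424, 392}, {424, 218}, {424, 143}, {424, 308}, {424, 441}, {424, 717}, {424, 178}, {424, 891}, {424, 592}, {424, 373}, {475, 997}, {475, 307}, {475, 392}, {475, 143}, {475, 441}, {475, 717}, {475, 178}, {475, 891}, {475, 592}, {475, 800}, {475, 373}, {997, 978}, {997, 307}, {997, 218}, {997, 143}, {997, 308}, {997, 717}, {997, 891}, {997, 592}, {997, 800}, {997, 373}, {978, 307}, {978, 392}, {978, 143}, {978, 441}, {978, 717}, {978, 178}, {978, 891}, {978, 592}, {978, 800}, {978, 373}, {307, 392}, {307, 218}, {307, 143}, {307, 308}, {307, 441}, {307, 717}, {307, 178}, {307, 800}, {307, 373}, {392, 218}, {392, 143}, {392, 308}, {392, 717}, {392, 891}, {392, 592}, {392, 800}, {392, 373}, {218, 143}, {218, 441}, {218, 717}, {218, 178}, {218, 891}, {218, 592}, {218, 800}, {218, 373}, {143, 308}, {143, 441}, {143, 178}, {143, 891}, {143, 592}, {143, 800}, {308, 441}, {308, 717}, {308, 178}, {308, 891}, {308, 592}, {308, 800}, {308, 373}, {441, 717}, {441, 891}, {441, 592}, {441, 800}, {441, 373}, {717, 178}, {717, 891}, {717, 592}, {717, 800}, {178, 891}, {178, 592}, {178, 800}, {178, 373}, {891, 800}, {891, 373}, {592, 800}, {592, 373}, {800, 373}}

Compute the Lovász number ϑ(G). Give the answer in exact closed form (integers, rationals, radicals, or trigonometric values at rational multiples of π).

deg(687) = 22; N(687) = {562, 103, 527, 216, 378, 575, 251, 486, 171, 246, 424, 475, 978, 307, 218, 143, 308, 717, 891, 592, 800, 373}.
Vertex 392 has 22 neighbors: 562, 103, 527, 216, 378, 575, 251, 486, 171, 246, 424, 475, 978, 307, 218, 143, 308, 717, 891, 592, 800, 373.
Vertex 997 has 22 neighbors: 562, 103, 527, 216, 378, 575, 251, 486, 171, 246, 424, 475, 978, 307, 218, 143, 308, 717, 891, 592, 800, 373.
N(486) = {562, 103, 527, 786, 216, 991, 378, 575, 251, 687, 171, 246, 424, 475, 997, 978, 307, 392, 218, 308, 441, 178, 891, 592, 800}, |N(486)| = 25.
G = K_{7,6,5,5,4,2}: α = 7 = χ(Ḡ), so ϑ = 7.
ϑ(G) ≈ 7.0000000.
7 ≤ 7 ≤ 7: collapsed.

7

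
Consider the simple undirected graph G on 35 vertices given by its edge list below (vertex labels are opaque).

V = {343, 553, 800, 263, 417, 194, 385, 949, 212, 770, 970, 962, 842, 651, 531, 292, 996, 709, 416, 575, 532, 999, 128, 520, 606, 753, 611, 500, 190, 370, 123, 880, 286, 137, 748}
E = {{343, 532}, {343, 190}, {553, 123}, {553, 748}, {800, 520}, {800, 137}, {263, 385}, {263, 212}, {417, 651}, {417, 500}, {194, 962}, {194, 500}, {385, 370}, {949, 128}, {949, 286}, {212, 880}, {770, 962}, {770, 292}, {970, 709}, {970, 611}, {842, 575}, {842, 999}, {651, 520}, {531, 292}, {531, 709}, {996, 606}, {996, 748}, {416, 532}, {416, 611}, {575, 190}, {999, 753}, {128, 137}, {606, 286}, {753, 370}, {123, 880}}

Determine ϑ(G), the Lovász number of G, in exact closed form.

deg(137) = 2; N(137) = {800, 128}.
deg(123) = 2; N(123) = {553, 880}.
deg(606) = 2; N(606) = {996, 286}.
Vertex 370 has 2 neighbors: 385, 753.
G on 35 vertices is 2-regular; this is C_{35}, the 35-cycle.
A has 18 distinct eigenvalues ≈ [2.0, 1.9679, 1.8725, 1.7169, 1.5061, 1.247, 0.9477, 0.618, 0.2685, -0.0897, -0.445, -0.7861, -1.1018, -1.3821, -1.618, -1.8019, -1.9279, -1.9919].
ϑ = −N·λ_min/(λ_max−λ_min) = −35·(-2*cos(pi/35))/(2−(-2*cos(pi/35))) = 35*cos(pi/35)/(cos(pi/35) + 1).
Numerically 17.4647.
Check 17 ≤ 35*cos(pi/35)/(cos(pi/35) + 1) ≤ 18: both strict.

35*cos(pi/35)/(cos(pi/35) + 1)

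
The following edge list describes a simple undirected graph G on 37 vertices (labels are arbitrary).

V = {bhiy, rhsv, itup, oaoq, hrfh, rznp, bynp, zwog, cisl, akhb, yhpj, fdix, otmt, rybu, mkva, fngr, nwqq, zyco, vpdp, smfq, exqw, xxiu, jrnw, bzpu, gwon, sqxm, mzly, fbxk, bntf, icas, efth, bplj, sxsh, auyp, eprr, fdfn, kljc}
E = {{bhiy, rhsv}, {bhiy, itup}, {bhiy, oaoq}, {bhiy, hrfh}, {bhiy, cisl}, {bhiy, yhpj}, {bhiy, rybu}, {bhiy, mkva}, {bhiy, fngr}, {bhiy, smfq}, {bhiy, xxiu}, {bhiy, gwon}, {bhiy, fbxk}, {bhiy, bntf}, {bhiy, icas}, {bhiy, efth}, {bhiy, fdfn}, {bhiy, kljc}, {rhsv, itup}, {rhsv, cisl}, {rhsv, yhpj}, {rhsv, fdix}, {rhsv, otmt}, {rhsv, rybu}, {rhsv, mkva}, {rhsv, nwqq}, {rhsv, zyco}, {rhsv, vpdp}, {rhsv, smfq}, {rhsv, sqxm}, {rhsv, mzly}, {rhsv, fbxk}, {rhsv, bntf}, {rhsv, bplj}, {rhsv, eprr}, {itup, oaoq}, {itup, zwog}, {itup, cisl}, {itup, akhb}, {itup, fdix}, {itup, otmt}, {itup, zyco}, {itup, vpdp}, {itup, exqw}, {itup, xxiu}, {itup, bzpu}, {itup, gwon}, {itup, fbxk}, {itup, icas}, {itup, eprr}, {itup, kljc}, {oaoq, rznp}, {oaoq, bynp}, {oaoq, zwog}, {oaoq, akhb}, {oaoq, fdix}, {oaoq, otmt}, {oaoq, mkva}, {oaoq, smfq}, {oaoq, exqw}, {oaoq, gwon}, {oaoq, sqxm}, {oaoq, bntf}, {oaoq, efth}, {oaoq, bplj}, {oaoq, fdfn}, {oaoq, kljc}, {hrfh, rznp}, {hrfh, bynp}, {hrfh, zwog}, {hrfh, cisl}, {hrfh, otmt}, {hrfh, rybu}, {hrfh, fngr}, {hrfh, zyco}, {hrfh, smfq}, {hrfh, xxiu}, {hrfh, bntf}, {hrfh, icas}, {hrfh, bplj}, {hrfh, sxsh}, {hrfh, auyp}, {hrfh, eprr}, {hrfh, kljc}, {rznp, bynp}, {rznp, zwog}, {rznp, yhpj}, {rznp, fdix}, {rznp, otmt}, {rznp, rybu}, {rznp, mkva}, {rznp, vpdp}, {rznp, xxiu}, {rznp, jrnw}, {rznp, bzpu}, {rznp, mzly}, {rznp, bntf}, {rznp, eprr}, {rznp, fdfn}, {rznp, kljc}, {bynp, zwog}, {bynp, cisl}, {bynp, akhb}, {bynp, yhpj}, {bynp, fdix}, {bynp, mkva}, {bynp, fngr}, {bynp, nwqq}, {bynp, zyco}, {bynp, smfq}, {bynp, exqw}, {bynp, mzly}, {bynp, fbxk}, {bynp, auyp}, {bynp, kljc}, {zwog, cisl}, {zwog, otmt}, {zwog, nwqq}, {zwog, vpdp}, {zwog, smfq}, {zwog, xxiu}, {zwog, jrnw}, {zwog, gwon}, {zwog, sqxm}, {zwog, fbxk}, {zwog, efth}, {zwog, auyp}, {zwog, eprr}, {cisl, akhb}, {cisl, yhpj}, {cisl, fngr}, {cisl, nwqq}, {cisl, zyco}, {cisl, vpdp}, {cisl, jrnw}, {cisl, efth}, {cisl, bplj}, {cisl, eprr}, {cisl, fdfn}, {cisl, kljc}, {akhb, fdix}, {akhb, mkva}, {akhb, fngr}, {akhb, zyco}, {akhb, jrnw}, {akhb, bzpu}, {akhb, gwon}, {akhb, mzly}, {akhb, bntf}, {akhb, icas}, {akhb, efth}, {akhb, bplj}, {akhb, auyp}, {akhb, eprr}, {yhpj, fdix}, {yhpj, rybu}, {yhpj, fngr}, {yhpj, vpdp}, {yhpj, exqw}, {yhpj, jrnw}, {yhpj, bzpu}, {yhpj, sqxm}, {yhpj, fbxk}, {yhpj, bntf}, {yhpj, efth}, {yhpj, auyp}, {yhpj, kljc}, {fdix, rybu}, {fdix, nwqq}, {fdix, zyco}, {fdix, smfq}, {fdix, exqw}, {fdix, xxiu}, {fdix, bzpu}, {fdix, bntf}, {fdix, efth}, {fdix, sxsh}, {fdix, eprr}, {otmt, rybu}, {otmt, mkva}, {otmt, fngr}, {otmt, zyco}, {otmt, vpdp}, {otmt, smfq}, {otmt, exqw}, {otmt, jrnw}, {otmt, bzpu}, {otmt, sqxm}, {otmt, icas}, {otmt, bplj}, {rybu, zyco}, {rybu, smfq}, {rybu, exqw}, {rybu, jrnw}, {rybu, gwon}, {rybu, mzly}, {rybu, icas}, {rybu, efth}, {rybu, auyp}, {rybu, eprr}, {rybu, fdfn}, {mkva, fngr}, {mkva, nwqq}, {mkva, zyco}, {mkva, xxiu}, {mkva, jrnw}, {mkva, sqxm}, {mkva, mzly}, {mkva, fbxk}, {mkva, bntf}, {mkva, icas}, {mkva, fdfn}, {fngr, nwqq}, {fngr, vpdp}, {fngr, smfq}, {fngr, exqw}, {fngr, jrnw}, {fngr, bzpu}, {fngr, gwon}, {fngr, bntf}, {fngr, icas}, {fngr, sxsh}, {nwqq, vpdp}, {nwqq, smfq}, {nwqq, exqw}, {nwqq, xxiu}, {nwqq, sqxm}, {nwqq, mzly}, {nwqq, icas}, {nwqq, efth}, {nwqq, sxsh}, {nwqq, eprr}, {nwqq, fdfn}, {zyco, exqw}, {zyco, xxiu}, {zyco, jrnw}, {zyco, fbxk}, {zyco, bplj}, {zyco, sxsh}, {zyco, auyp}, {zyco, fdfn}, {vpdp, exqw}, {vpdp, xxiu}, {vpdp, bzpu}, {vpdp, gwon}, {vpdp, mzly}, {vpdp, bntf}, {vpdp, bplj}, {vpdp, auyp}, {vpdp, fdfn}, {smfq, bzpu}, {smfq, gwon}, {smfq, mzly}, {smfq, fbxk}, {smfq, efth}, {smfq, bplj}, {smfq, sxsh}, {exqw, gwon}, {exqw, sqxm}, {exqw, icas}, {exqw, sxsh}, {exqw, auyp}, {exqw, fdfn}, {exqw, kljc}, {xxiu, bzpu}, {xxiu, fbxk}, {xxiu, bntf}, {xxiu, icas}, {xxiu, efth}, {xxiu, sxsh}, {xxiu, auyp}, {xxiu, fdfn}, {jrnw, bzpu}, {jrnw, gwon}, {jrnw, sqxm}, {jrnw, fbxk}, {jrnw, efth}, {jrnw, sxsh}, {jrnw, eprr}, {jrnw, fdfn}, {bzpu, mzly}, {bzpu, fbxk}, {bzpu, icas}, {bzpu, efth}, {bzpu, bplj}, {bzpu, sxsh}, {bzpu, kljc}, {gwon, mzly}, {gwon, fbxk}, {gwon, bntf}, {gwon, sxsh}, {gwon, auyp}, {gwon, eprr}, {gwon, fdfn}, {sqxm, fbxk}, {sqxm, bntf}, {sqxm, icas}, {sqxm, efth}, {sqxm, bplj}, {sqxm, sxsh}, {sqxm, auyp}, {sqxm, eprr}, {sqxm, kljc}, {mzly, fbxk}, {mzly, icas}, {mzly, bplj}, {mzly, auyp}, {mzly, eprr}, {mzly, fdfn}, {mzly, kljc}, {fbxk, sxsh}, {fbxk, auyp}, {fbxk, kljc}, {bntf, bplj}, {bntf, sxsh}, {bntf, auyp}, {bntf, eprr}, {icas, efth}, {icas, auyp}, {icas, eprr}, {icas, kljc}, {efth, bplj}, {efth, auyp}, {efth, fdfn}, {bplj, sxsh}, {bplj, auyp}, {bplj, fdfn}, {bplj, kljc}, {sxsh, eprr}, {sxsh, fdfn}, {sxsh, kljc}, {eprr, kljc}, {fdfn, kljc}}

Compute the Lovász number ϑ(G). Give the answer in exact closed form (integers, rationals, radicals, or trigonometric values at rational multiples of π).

deg(rhsv) = 18; N(rhsv) = {bhiy, itup, cisl, yhpj, fdix, otmt, rybu, mkva, nwqq, zyco, vpdp, smfq, sqxm, mzly, fbxk, bntf, bplj, eprr}.
Vertex mkva has 18 neighbors: bhiy, rhsv, oaoq, rznp, bynp, akhb, otmt, fngr, nwqq, zyco, xxiu, jrnw, sqxm, mzly, fbxk, bntf, icas, fdfn.
N(fbxk) = {bhiy, rhsv, itup, bynp, zwog, yhpj, mkva, zyco, smfq, xxiu, jrnw, bzpu, gwon, sqxm, mzly, sxsh, auyp, kljc}, |N(fbxk)| = 18.
deg(kljc) = 18; N(kljc) = {bhiy, itup, oaoq, hrfh, rznp, bynp, cisl, yhpj, exqw, bzpu, sqxm, mzly, fbxk, icas, bplj, sxsh, eprr, fdfn}.
G on 37 vertices is 18-regular; strongly regular (37,18,8,9).
Distinct eigenvalues (to 6 d.p.): [18.0, 2.541381, -3.541381].
λ_max=18, λ_min=-sqrt(37)/2 - 1/2; ϑ = −37·λ_min/(λ_max−λ_min) = sqrt(37).
= 6.082763… (decimal).

sqrt(37)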